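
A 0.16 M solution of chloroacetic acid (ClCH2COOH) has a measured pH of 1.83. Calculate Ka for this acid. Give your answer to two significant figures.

Ka = 1.5 × 10^-3

[H+] = 10^(-1.83) = 1.48 × 10^-2 M
At equilibrium [HA] = 0.16 − 1.48 × 10^-2 = 1.45 × 10^-1 M
Ka = [H+][A-]/[HA] = (1.48 × 10^-2)² / 1.45 × 10^-1 = 1.5 × 10^-3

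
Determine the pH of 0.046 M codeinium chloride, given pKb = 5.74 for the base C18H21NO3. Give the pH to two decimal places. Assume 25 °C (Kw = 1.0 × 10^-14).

C18H22NO3+ is the conjugate acid of the weak base C18H21NO3.
Kb = 10^(−5.74) = 1.82 × 10^-6
Ka = Kw/Kb = 1.0×10^-14 / 1.82 × 10^-6 = 5.49 × 10^-9
From the ICE table, Ka = [H+]²/(0.046 − [H+]) = 5.49 × 10^-9.
Since Ka ≪ C₀, [H+] ≈ √(Ka·C₀) = 1.59 × 10^-5 M.
([H+]/C₀ = 0.035% < 5%, so the approximation holds.)
pH = −log[H+] = −log(1.59 × 10^-5) = 4.80

pH = 4.80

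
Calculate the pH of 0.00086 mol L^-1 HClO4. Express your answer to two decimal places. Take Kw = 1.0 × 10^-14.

HClO4 is a strong acid and dissociates completely, so [H+] = 0.00086 M.
pH = -log(0.00086) = 3.07

pH = 3.07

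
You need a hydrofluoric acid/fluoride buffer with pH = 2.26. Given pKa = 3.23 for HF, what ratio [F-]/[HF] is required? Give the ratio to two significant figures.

pH = pKa + log(r) ⇒ log(r) = 2.26 − 3.23 = -0.97
r = [F-]/[HF] = 10^(-0.97) = 0.107

ratio = 0.11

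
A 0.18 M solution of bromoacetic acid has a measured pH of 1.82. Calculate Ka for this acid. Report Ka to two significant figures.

Ka = 1.4 × 10^-3

[H+] = 10^(-1.82) = 1.51 × 10^-2 M
At equilibrium [HA] = 0.18 − 1.51 × 10^-2 = 1.65 × 10^-1 M
Ka = [H+][A-]/[HA] = (1.51 × 10^-2)² / 1.65 × 10^-1 = 1.4 × 10^-3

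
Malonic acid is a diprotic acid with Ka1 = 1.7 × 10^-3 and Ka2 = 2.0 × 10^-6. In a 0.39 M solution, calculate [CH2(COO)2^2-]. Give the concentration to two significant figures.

2.0 × 10^-6 M

First ionization gives [H+] ≈ [CH2(COOH)COO-] = 2.49 × 10^-2 M.
Second step: Ka2 = [H+][CH2(COO)2^2-]/[CH2(COOH)COO-] ≈ [CH2(COO)2^2-] (since [H+] ≈ [CH2(COOH)COO-]).
So [CH2(COO)2^2-] ≈ Ka2.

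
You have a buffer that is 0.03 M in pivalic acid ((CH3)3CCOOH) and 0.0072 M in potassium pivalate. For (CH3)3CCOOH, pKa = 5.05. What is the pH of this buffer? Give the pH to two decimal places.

Using pH = pKa + log([base]/[acid]) with [base]/[acid] = 0.0072/0.03:
pH = 5.05 + (-0.620) = 4.43

pH = 4.43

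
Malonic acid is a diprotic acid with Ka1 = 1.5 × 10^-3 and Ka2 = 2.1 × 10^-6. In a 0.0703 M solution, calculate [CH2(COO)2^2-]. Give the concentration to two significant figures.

First ionization gives [H+] ≈ [CH2(COOH)COO-] = 9.55 × 10^-3 M.
Second step: Ka2 = [H+][CH2(COO)2^2-]/[CH2(COOH)COO-] ≈ [CH2(COO)2^2-] (since [H+] ≈ [CH2(COOH)COO-]).
So [CH2(COO)2^2-] ≈ Ka2.

2.1 × 10^-6 M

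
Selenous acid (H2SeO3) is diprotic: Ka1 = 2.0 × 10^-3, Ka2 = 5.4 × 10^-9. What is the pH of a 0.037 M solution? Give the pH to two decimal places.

pH = 2.12

Since Ka1 ≫ Ka2, the first ionization dominates [H+].
Ka1 = x²/(0.037 − x) = 2.0 × 10^-3
Solving the quadratic: x = (−Ka1 + √(Ka1² + 4·Ka1·C₀))/2 = 7.66 × 10^-3 M
pH = −log(7.66 × 10^-3) = 2.12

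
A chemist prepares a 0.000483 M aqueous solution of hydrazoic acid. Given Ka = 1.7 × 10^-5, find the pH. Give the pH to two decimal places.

pH = 4.08

HN3 ⇌ N3- + H+
From the ICE table, Ka = x²/(0.000483 − x) = 1.7 × 10^-5.
x is not negligible relative to C₀; solve x² + 1.7e-05·x − 8.21e-09 = 0.
x = (−Ka + √(Ka² + 4·Ka·C₀))/2 = 8.25 × 10^-5 M
pH = −log[H+] = −log(8.25 × 10^-5) = 4.08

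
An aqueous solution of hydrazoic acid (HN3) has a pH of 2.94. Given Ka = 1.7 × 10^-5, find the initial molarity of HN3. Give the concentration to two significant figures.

[H+] = 10^(-2.94) = 1.15 × 10^-3 M = x
Ka = x²/(C₀ − x) ⇒ C₀ = x + x²/Ka
C₀ = 1.15 × 10^-3 + (1.15 × 10^-3)²/(1.7 × 10^-5) = 7.89 × 10^-2 M

C₀ = 7.9 × 10^-2 M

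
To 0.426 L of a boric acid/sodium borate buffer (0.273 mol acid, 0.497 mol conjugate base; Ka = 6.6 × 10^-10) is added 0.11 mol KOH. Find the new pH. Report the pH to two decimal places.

pH = 9.75

OH- converts B(OH)3 to B(OH)4-: B(OH)3 → 0.163 mol, B(OH)4- → 0.607 mol.
pKa = −log(6.6 × 10^-10) = 9.180
Henderson–Hasselbalch with mole ratio 0.607/0.163: pH = 9.180 + (+0.571)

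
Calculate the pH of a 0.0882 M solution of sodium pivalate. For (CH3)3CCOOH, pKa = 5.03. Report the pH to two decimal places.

pH = 8.99

(CH3)3CCOO- is the conjugate base of the weak acid (CH3)3CCOOH.
Ka = 10^(−5.03) = 9.33 × 10^-6
Kb = Kw/Ka = 1.0×10^-14 / 9.33 × 10^-6 = 1.07 × 10^-9
Kb = [OH-]²/(0.0882 − [OH-]) = 1.07 × 10^-9
Since Kb ≪ C₀, [OH-] ≈ √(Kb·C₀) = 9.71 × 10^-6 M.
([OH-]/C₀ = 0.011% < 5%, so the approximation holds.)
pOH = 5.01, so pH = 14.00 − pOH = 8.99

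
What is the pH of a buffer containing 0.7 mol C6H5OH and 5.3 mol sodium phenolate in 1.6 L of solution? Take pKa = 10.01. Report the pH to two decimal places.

pH = 10.89

Using pH = pKa + log([base]/[acid]) with [base]/[acid] = 5.3/0.7:
pH = 10.01 + (+0.879) = 10.89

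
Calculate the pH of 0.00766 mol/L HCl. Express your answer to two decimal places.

pH = 2.12

HCl is a strong acid and dissociates completely, so [H+] = 0.00766 M.
pH = -log(0.00766) = 2.12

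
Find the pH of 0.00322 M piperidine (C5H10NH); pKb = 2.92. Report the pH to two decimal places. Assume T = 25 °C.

C5H10NH + H2O ⇌ C5H10NH2+ + OH-
Kb = 10^(−2.92) = 1.20 × 10^-3
Kb = [OH-]²/(0.00322 − [OH-]) = 1.20 × 10^-3
Here C₀/Kb ≈ 2.68, so the small-[OH-] approximation fails. Use the quadratic:
[OH-] = (−Kb + √(Kb² + 4·Kb·C₀))/2 = 1.46 × 10^-3 M
pOH = 2.84, so pH = 14.00 − pOH = 11.16

pH = 11.16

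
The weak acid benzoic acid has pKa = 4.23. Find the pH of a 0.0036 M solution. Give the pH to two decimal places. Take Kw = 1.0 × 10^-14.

pH = 3.36

C6H5COOH ⇌ C6H5COO- + H+
Ka = 10^(−4.23) = 5.89 × 10^-5
From the ICE table, Ka = [H+]²/(0.0036 − [H+]) = 5.89 × 10^-5.
Here C₀/Ka ≈ 61.1, so the small-[H+] approximation fails. Use the quadratic:
[H+] = [−5.89e-05 + √(5.89e-05² + 8.48e-07)]/2 = 4.32 × 10^-4 M
pH = −log(4.32 × 10^-4) = 3.36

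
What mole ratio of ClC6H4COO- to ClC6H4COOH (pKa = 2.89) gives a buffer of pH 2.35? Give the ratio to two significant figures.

ratio = 0.29

pH = pKa + log(r) ⇒ log(r) = 2.35 − 2.89 = -0.54
r = [ClC6H4COO-]/[ClC6H4COOH] = 10^(-0.54) = 0.288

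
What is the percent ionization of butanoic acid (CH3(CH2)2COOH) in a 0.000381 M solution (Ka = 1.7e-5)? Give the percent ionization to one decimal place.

CH3(CH2)2COOH ⇌ CH3(CH2)2COO- + H+; let x = [H+] at equilibrium.
Solve x² + 1.7e-05x − 6.48e-09 = 0 → x = 7.24 × 10^-5 M
Fraction ionized = 7.24 × 10^-5 / 0.000381 = 0.1900 → 19.0%

19.0%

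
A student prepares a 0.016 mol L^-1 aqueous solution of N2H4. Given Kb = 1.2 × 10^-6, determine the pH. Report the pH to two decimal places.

pH = 10.14

N2H4 + H2O ⇌ N2H5+ + OH-
From the ICE table, Kb = [OH-]²/(0.016 − [OH-]) = 1.2 × 10^-6.
Since Kb ≪ C₀, [OH-] ≈ √(Kb·C₀) = 1.39 × 10^-4 M.
Check: 0.87% ionized — well under 5%, approximation valid.
pOH = −log(1.39 × 10^-4) = 3.86; pH = 14.00 − 3.86 = 10.14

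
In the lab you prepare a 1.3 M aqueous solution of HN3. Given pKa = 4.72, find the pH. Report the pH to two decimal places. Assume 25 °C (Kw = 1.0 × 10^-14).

HN3 ⇌ N3- + H+
Ka = 10^(−4.72) = 1.91 × 10^-5
From the ICE table, Ka = [H+]²/(1.3 − [H+]) = 1.91 × 10^-5.
Assume [H+] ≪ 1.3: [H+] ≈ √(1.91 × 10^-5 × 1.3) = 4.98 × 10^-3 M
pH = −log(4.98 × 10^-3) = 2.30

pH = 2.30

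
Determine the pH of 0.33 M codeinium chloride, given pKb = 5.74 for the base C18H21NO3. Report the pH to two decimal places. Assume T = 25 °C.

C18H22NO3+ is the conjugate acid of the weak base C18H21NO3.
Kb = 10^(−5.74) = 1.82 × 10^-6
Ka = Kw/Kb = 1.0×10^-14 / 1.82 × 10^-6 = 5.49 × 10^-9
From the ICE table, Ka = [H+]²/(0.33 − [H+]) = 5.49 × 10^-9.
Neglecting [H+] in the denominator: [H+] = √(5.49 × 10^-9 × 0.33) = 4.26 × 10^-5 M
Check: 0.013% ionized — well under 5%, approximation valid.
pH = −log[H+] = −log(4.26 × 10^-5) = 4.37

pH = 4.37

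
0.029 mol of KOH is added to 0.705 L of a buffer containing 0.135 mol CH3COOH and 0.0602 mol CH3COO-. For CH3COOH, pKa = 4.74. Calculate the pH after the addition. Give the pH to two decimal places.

pH = 4.67

OH- converts CH3COOH to CH3COO-: CH3COOH → 0.106 mol, CH3COO- → 0.0892 mol.
Henderson–Hasselbalch with mole ratio 0.0892/0.106: pH = 4.74 + (-0.075)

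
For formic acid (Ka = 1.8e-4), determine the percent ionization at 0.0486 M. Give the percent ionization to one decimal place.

5.9%

HCOOH ⇌ HCOO- + H+; let x = [H+] at equilibrium.
Solve x² + 0.00018x − 8.75e-06 = 0 → x = 2.87 × 10^-3 M
% ionization = x/C₀ × 100% = 2.87 × 10^-3/0.0486 × 100% = 5.9%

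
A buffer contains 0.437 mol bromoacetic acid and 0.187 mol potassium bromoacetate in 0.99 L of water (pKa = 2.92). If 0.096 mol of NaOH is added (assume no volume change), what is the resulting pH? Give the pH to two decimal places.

OH- converts BrCH2COOH to BrCH2COO-: BrCH2COOH → 0.341 mol, BrCH2COO- → 0.283 mol.
pH = pKa + log(n_BrCH2COO-/n_BrCH2COOH) = 2.92 + log(0.283/0.341) = 2.92 + (-0.081)

pH = 2.84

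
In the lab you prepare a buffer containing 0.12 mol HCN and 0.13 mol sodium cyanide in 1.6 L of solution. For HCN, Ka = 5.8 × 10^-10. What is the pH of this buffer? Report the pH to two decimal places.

pH = 9.27

pKa = −log(5.8 × 10^-10) = 9.237
Using pH = pKa + log([base]/[acid]) with [base]/[acid] = 0.13/0.12:
pH = 9.237 + (+0.035) = 9.27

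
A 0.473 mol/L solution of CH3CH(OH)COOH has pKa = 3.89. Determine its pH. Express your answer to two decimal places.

CH3CH(OH)COOH ⇌ CH3CH(OH)COO- + H+
Ka = 10^(−3.89) = 1.29 × 10^-4
From the ICE table, Ka = [H+]²/(0.473 − [H+]) = 1.29 × 10^-4.
Assume [H+] ≪ 0.473: [H+] ≈ √(1.29 × 10^-4 × 0.473) = 7.81 × 10^-3 M
pH = −log[H+] = −log(7.81 × 10^-3) = 2.11

pH = 2.11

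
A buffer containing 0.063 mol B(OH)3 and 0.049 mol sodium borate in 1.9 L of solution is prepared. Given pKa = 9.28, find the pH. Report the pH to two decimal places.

pH = 9.17

pH = pKa + log([A⁻]/[HA]) = 9.28 + log(0.049/0.063)
pH = 9.28 + (-0.109) = 9.17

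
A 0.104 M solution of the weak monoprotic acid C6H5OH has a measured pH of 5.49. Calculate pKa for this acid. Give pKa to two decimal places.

[H+] = 10^(-5.49) = 3.24 × 10^-6 M
At equilibrium [HA] = 0.104 − 3.24 × 10^-6 = 1.04 × 10^-1 M
Ka = [H+][A-]/[HA] = (3.24 × 10^-6)² / 1.04 × 10^-1 = 1.01 × 10^-10
pKa = -log(1.01 × 10^-10) = 10.00

pKa = 10.00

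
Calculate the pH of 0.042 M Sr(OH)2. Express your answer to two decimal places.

pH = 12.92

Sr(OH)2 is a strong base (each formula unit releases 2 OH-); [OH-] = 0.084 M.
pOH = -log(0.084) = 1.08
pH = 14.00 - 1.08 = 12.92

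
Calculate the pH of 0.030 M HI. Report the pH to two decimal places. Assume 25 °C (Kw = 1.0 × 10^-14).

HI is a strong acid and dissociates completely, so [H+] = 0.030 M.
pH = -log(0.03) = 1.52

pH = 1.52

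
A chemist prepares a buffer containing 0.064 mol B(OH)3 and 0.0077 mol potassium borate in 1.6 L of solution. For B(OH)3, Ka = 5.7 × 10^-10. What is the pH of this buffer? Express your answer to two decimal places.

pKa = −log(5.7 × 10^-10) = 9.244
Using pH = pKa + log([base]/[acid]) with [base]/[acid] = 0.0077/0.064:
pH = 9.244 + (-0.920) = 8.32

pH = 8.32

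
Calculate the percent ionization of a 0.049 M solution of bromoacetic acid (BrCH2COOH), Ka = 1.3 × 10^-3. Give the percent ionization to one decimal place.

BrCH2COOH ⇌ BrCH2COO- + H+; let x = [H+] at equilibrium.
Ka = x²/(C₀ − x); solving the quadratic gives x = 7.36 × 10^-3 M.
Fraction ionized = 7.36 × 10^-3 / 0.049 = 0.1502 → 15.0%

15.0%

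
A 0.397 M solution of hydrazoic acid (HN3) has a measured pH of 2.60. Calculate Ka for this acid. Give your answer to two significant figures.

Ka = 1.6 × 10^-5

[H+] = 10^(-2.60) = 2.51 × 10^-3 M
At equilibrium [HA] = 0.397 − 2.51 × 10^-3 = 3.94 × 10^-1 M
Ka = [H+][A-]/[HA] = (2.51 × 10^-3)² / 3.94 × 10^-1 = 1.6 × 10^-5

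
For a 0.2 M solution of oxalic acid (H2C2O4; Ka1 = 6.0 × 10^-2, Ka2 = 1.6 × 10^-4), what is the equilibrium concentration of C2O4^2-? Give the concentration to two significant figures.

First ionization gives [H+] ≈ [HC2O4-] = 8.36 × 10^-2 M.
Second step: Ka2 = [H+][C2O4^2-]/[HC2O4-] ≈ [C2O4^2-] (since [H+] ≈ [HC2O4-]).
So [C2O4^2-] ≈ Ka2.

1.6 × 10^-4 M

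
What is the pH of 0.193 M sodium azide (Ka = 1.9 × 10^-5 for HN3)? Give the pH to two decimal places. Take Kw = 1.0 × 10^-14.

N3- is the conjugate base of the weak acid HN3.
Kb = Kw/Ka = 1.0×10^-14 / 1.9 × 10^-5 = 5.26 × 10^-10
Let x = [OH-] at equilibrium. Kb = x²/(0.193 − x).
Neglecting x in the denominator: x = √(5.26 × 10^-10 × 0.193) = 1.01 × 10^-5 M
pOH = 5.00, so pH = 14.00 − pOH = 9.00

pH = 9.00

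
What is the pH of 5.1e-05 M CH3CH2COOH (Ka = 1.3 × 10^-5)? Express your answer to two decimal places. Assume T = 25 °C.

pH = 4.70

CH3CH2COOH ⇌ CH3CH2COO- + H+
Ka = [H+]²/(5.1e-05 − [H+]) = 1.3 × 10^-5
Here C₀/Ka ≈ 3.92, so the small-[H+] approximation fails. Use the quadratic:
[H+] = [−1.3e-05 + √(1.3e-05² + 2.65e-09)]/2 = 2.01 × 10^-5 M
pH = −log(2.01 × 10^-5) = 4.70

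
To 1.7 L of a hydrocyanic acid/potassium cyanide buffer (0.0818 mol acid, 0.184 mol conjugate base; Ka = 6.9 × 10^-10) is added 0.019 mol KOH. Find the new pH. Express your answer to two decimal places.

pH = 9.67

After neutralization: n(HCN) = 0.0628 mol, n(CN-) = 0.203 mol.
pKa = −log(6.9 × 10^-10) = 9.161
Henderson–Hasselbalch with mole ratio 0.203/0.0628: pH = 9.161 + (+0.510)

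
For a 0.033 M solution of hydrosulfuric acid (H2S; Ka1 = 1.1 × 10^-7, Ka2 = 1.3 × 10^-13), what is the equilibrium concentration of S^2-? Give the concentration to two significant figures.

1.3 × 10^-13 M

First ionization gives [H+] ≈ [HS-] = 6.02 × 10^-5 M.
Second step: Ka2 = [H+][S^2-]/[HS-] ≈ [S^2-] (since [H+] ≈ [HS-]).
So [S^2-] ≈ Ka2.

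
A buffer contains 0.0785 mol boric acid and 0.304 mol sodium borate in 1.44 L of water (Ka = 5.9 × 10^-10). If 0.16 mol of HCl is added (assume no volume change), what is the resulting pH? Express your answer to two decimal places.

Added H+ converts B(OH)4- to B(OH)3: B(OH)3 → 0.238 mol, B(OH)4- → 0.144 mol.
pKa = −log(5.9 × 10^-10) = 9.229
pH = pKa + log(n_B(OH)4-/n_B(OH)3) = 9.229 + log(0.144/0.238) = 9.229 + (-0.218)

pH = 9.01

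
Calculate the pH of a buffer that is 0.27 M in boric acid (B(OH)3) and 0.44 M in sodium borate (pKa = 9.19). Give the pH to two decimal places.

pH = 9.40

pH = pKa + log([A⁻]/[HA]) = 9.19 + log(0.44/0.27)
pH = 9.19 + (+0.212) = 9.40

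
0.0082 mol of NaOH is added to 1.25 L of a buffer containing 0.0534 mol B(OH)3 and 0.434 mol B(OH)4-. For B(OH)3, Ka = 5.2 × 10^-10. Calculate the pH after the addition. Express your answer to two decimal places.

pH = 10.27

After neutralization: n(B(OH)3) = 0.0452 mol, n(B(OH)4-) = 0.442 mol.
pKa = −log(5.2 × 10^-10) = 9.284
pH = pKa + log(n_B(OH)4-/n_B(OH)3) = 9.284 + log(0.442/0.0452) = 9.284 + (+0.990)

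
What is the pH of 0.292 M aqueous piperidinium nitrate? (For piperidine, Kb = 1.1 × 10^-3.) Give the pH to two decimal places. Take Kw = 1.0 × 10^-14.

C5H10NH2+ is the conjugate acid of the weak base C5H10NH.
Ka = Kw/Kb = 1.0×10^-14 / 1.1 × 10^-3 = 9.09 × 10^-12
From the ICE table, Ka = [H+]²/(0.292 − [H+]) = 9.09 × 10^-12.
Neglecting [H+] in the denominator: [H+] = √(9.09 × 10^-12 × 0.292) = 1.63 × 10^-6 M
Check: 0.00056% ionized — well under 5%, approximation valid.
pH = −log[H+] = −log(1.63 × 10^-6) = 5.79

pH = 5.79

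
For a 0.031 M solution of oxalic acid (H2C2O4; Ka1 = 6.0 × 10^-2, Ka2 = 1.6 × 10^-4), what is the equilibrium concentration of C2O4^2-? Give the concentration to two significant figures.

First ionization gives [H+] ≈ [HC2O4-] = 2.25 × 10^-2 M.
Second step: Ka2 = [H+][C2O4^2-]/[HC2O4-] ≈ [C2O4^2-] (since [H+] ≈ [HC2O4-]).
So [C2O4^2-] ≈ Ka2.

1.6 × 10^-4 M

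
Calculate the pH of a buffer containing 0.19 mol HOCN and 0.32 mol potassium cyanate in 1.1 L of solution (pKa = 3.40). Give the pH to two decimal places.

Henderson–Hasselbalch: pH = pKa + log([OCN-]/[HOCN]) = 3.40 + log(0.32/0.19)
pH = 3.40 + (+0.226) = 3.63

pH = 3.63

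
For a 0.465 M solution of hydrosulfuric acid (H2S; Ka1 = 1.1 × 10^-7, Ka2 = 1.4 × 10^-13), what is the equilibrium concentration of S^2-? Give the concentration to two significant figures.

1.4 × 10^-13 M

First ionization gives [H+] ≈ [HS-] = 2.26 × 10^-4 M.
Second step: Ka2 = [H+][S^2-]/[HS-] ≈ [S^2-] (since [H+] ≈ [HS-]).
So [S^2-] ≈ Ka2.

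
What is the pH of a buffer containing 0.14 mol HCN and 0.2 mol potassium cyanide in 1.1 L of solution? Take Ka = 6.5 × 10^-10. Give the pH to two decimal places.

pH = 9.34

pKa = −log(6.5 × 10^-10) = 9.187
Henderson–Hasselbalch: pH = pKa + log([CN-]/[HCN]) = 9.187 + log(0.2/0.14)
pH = 9.187 + (+0.155) = 9.34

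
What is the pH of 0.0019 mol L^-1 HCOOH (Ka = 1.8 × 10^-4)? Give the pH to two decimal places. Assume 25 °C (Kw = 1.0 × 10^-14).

HCOOH ⇌ HCOO- + H+
From the ICE table, Ka = [H+]²/(0.0019 − [H+]) = 1.8 × 10^-4.
The 5% rule fails; solving [H+]² + Ka·[H+] − Ka·C₀ = 0 exactly:
[H+] = (−Ka + √(Ka² + 4·Ka·C₀))/2 = 5.02 × 10^-4 M
pH = −log(5.02 × 10^-4) = 3.30

pH = 3.30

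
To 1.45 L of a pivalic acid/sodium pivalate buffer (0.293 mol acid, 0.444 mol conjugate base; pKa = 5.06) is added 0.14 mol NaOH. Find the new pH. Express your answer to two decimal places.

After neutralization: n((CH3)3CCOOH) = 0.153 mol, n((CH3)3CCOO-) = 0.584 mol.
pH = pKa + log(n_(CH3)3CCOO-/n_(CH3)3CCOOH) = 5.06 + log(0.584/0.153) = 5.06 + (+0.582)

pH = 5.64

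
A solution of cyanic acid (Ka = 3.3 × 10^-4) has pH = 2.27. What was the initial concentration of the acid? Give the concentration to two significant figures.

C₀ = 9.3 × 10^-2 M

[H+] = 10^(-2.27) = 5.37 × 10^-3 M = x
Ka = x²/(C₀ − x) ⇒ C₀ = x + x²/Ka
C₀ = 5.37 × 10^-3 + (5.37 × 10^-3)²/(3.3 × 10^-4) = 9.28 × 10^-2 M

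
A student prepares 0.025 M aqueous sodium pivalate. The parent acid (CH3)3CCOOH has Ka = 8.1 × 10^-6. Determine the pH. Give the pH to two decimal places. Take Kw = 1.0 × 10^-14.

(CH3)3CCOO- is the conjugate base of the weak acid (CH3)3CCOOH.
Kb = Kw/Ka = 1.0×10^-14 / 8.1 × 10^-6 = 1.23 × 10^-9
Kb = x²/(0.025 − x) = 1.23 × 10^-9
Neglecting x in the denominator: x = √(1.23 × 10^-9 × 0.025) = 5.55 × 10^-6 M
pOH = −log(5.55 × 10^-6) = 5.26; pH = 14.00 − 5.26 = 8.74

pH = 8.74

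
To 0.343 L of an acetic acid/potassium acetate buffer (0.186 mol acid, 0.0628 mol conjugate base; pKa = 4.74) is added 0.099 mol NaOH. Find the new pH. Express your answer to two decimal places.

After neutralization: n(CH3COOH) = 0.087 mol, n(CH3COO-) = 0.162 mol.
Henderson–Hasselbalch with mole ratio 0.162/0.087: pH = 4.74 + (+0.270)

pH = 5.01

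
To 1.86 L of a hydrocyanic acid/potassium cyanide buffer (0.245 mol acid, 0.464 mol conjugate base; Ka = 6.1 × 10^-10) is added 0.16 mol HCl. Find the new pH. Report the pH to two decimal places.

After neutralization: n(HCN) = 0.405 mol, n(CN-) = 0.304 mol.
pKa = −log(6.1 × 10^-10) = 9.215
pH = pKa + log([A⁻]/[HA]) = 9.215 + log(0.304/0.405) = 9.215 -0.125

pH = 9.09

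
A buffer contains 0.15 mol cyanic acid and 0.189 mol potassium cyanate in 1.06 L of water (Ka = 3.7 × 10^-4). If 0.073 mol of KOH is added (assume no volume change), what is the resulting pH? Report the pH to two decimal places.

After neutralization: n(HOCN) = 0.077 mol, n(OCN-) = 0.262 mol.
pKa = −log(3.7 × 10^-4) = 3.432
Henderson–Hasselbalch with mole ratio 0.262/0.077: pH = 3.432 + (+0.532)

pH = 3.96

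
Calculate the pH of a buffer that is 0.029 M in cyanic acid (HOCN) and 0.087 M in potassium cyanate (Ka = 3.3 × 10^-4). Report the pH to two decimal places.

pKa = −log(3.3 × 10^-4) = 3.481
Using pH = pKa + log([base]/[acid]) with [base]/[acid] = 0.087/0.029:
pH = 3.481 + (+0.477) = 3.96

pH = 3.96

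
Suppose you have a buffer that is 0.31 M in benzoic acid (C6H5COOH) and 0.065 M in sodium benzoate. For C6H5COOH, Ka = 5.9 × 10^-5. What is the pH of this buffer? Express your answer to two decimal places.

pKa = −log(5.9 × 10^-5) = 4.229
pH = pKa + log([A⁻]/[HA]) = 4.229 + log(0.065/0.31)
pH = 4.229 + (-0.678) = 3.55

pH = 3.55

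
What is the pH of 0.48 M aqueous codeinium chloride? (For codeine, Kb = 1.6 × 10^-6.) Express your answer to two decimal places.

C18H22NO3+ is the conjugate acid of the weak base C18H21NO3.
Ka = Kw/Kb = 1.0×10^-14 / 1.6 × 10^-6 = 6.25 × 10^-9
Ka = x²/(0.48 − x) = 6.25 × 10^-9
Assume x ≪ 0.48: x ≈ √(6.25 × 10^-9 × 0.48) = 5.48 × 10^-5 M
Check: 0.011% ionized — well under 5%, approximation valid.
pH = −log(5.48 × 10^-5) = 4.26

pH = 4.26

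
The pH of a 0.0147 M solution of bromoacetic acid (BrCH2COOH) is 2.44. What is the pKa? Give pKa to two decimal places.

[H+] = 10^(-2.44) = 3.63 × 10^-3 M
At equilibrium [HA] = 0.0147 − 3.63 × 10^-3 = 1.11 × 10^-2 M
Ka = [H+][A-]/[HA] = (3.63 × 10^-3)² / 1.11 × 10^-2 = 1.19 × 10^-3
pKa = -log(1.19 × 10^-3) = 2.92

pKa = 2.92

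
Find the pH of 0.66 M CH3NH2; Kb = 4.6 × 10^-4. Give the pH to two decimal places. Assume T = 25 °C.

pH = 12.24

CH3NH2 + H2O ⇌ CH3NH3+ + OH-
Kb = [OH-]²/(0.66 − [OH-]) = 4.6 × 10^-4
Since Kb ≪ C₀, [OH-] ≈ √(Kb·C₀) = 1.74 × 10^-2 M.
pOH = −log(1.74 × 10^-2) = 1.76; pH = 14.00 − 1.76 = 12.24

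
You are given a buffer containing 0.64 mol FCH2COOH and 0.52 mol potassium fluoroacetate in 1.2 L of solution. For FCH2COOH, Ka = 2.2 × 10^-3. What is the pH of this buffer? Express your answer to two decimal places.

pKa = −log(2.2 × 10^-3) = 2.658
Henderson–Hasselbalch: pH = pKa + log([FCH2COO-]/[FCH2COOH]) = 2.658 + log(0.52/0.64)
pH = 2.658 + (-0.090) = 2.57

pH = 2.57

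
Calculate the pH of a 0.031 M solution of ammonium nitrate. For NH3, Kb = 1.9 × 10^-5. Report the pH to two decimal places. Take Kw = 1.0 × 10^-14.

NH4+ is the conjugate acid of the weak base NH3.
Ka = Kw/Kb = 1.0×10^-14 / 1.9 × 10^-5 = 5.26 × 10^-10
Ka = x²/(0.031 − x) = 5.26 × 10^-10
Since Ka ≪ C₀, x ≈ √(Ka·C₀) = 4.04 × 10^-6 M.
pH = −log(4.04 × 10^-6) = 5.39

pH = 5.39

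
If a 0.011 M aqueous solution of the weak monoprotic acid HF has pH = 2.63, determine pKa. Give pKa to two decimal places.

pKa = 3.20

[H+] = 10^(-2.63) = 2.34 × 10^-3 M
At equilibrium [HA] = 0.011 − 2.34 × 10^-3 = 8.66 × 10^-3 M
Ka = [H+][A-]/[HA] = (2.34 × 10^-3)² / 8.66 × 10^-3 = 6.32 × 10^-4
pKa = -log(6.32 × 10^-4) = 3.20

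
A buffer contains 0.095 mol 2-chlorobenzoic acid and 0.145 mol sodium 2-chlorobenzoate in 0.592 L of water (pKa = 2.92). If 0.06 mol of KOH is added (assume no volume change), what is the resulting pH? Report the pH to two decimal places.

pH = 3.69

OH- converts ClC6H4COOH to ClC6H4COO-: ClC6H4COOH → 0.035 mol, ClC6H4COO- → 0.205 mol.
Henderson–Hasselbalch with mole ratio 0.205/0.035: pH = 2.92 + (+0.768)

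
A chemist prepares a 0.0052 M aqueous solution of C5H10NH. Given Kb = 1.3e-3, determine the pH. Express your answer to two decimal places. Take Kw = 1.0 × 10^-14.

pH = 11.31

C5H10NH + H2O ⇌ C5H10NH2+ + OH-
From the ICE table, Kb = [OH-]²/(0.0052 − [OH-]) = 1.3 × 10^-3.
[OH-] is not negligible relative to C₀; solve [OH-]² + 0.0013·[OH-] − 6.76e-06 = 0.
[OH-] = [−0.0013 + √(0.0013² + 2.7e-05)]/2 = 2.03 × 10^-3 M
pOH = 2.69, so pH = 14.00 − pOH = 11.31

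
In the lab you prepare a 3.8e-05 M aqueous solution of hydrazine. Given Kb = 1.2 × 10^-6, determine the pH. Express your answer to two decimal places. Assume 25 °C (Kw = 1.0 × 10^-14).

pH = 8.79

N2H4 + H2O ⇌ N2H5+ + OH-
From the ICE table, Kb = [OH-]²/(3.8e-05 − [OH-]) = 1.2 × 10^-6.
Here C₀/Kb ≈ 31.7, so the small-[OH-] approximation fails. Use the quadratic:
[OH-] = (−Kb + √(Kb² + 4·Kb·C₀))/2 = 6.18 × 10^-6 M
pOH = 5.21, so pH = 14.00 − pOH = 8.79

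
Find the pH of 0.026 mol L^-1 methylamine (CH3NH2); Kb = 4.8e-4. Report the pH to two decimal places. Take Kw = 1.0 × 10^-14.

CH3NH2 + H2O ⇌ CH3NH3+ + OH-
Let x = [OH-] at equilibrium. Kb = x²/(0.026 − x).
The 5% rule fails; solving x² + Kb·x − Kb·C₀ = 0 exactly:
x = [−0.00048 + √(0.00048² + 4.99e-05)]/2 = 3.30 × 10^-3 M
pOH = −log(3.30 × 10^-3) = 2.48; pH = 14.00 − 2.48 = 11.52

pH = 11.52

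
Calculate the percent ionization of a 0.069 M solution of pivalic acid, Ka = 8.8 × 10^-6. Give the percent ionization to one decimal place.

(CH3)3CCOOH ⇌ (CH3)3CCOO- + H+; let x = [H+] at equilibrium.
x ≈ √(Ka·C₀) = √(8.8 × 10^-6 × 0.069) = 7.79 × 10^-4 M
% ionization = x/C₀ × 100% = 7.79 × 10^-4/0.069 × 100% = 1.1%

1.1%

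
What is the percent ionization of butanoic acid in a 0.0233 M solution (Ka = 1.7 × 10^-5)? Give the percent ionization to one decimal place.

CH3(CH2)2COOH ⇌ CH3(CH2)2COO- + H+; let x = [H+] at equilibrium.
x ≈ √(Ka·C₀) = √(1.7 × 10^-5 × 0.0233) = 6.29 × 10^-4 M
% ionization = x/C₀ × 100% = 6.29 × 10^-4/0.0233 × 100% = 2.7%

2.7%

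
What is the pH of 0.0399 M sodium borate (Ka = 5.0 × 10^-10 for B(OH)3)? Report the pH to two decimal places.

B(OH)4- is the conjugate base of the weak acid B(OH)3.
Kb = Kw/Ka = 1.0×10^-14 / 5.0 × 10^-10 = 2.00 × 10^-5
From the ICE table, Kb = x²/(0.0399 − x) = 2.00 × 10^-5.
Neglecting x in the denominator: x = √(2.00 × 10^-5 × 0.0399) = 8.93 × 10^-4 M
Check: 2.2% ionized — well under 5%, approximation valid.
pOH = −log(8.93 × 10^-4) = 3.05; pH = 14.00 − 3.05 = 10.95

pH = 10.95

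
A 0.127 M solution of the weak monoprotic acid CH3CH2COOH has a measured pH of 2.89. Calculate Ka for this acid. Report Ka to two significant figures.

Ka = 1.3 × 10^-5

[H+] = 10^(-2.89) = 1.29 × 10^-3 M
At equilibrium [HA] = 0.127 − 1.29 × 10^-3 = 1.26 × 10^-1 M
Ka = [H+][A-]/[HA] = (1.29 × 10^-3)² / 1.26 × 10^-1 = 1.3 × 10^-5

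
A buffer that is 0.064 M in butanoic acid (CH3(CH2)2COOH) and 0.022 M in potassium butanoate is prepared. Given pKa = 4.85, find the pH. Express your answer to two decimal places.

pH = 4.39

Henderson–Hasselbalch: pH = pKa + log([CH3(CH2)2COO-]/[CH3(CH2)2COOH]) = 4.85 + log(0.022/0.064)
pH = 4.85 + (-0.464) = 4.39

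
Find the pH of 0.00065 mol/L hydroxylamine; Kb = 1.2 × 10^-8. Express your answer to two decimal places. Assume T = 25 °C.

NH2OH + H2O ⇌ NH3OH+ + OH-
Kb = x²/(0.00065 − x) = 1.2 × 10^-8
Since Kb ≪ C₀, x ≈ √(Kb·C₀) = 2.79 × 10^-6 M.
Check: 0.43% ionized — well under 5%, approximation valid.
pOH = −log(2.79 × 10^-6) = 5.55; pH = 14.00 − 5.55 = 8.45

pH = 8.45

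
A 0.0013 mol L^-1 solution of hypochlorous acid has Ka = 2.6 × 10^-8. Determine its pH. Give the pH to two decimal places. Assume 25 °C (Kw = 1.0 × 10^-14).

HOCl ⇌ OCl- + H+
From the ICE table, Ka = [H+]²/(0.0013 − [H+]) = 2.6 × 10^-8.
Neglecting [H+] in the denominator: [H+] = √(2.6 × 10^-8 × 0.0013) = 5.81 × 10^-6 M
([H+]/C₀ = 0.45% < 5%, so the approximation holds.)
pH = −log[H+] = −log(5.81 × 10^-6) = 5.24

pH = 5.24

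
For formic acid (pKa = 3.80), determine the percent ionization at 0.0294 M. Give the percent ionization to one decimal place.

7.1%

HCOOH ⇌ HCOO- + H+; let x = [H+] at equilibrium.
Ka = 10^(−3.80) = 1.58 × 10^-4
Solve x² + 0.000158x − 4.65e-06 = 0 → x = 2.08 × 10^-3 M
Fraction ionized = 2.08 × 10^-3 / 0.0294 = 0.0707 → 7.1%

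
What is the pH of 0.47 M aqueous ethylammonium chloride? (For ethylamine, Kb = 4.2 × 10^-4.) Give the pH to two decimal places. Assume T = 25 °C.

pH = 5.48

C2H5NH3+ is the conjugate acid of the weak base C2H5NH2.
Ka = Kw/Kb = 1.0×10^-14 / 4.2 × 10^-4 = 2.38 × 10^-11
Ka = [H+]²/(0.47 − [H+]) = 2.38 × 10^-11
Neglecting [H+] in the denominator: [H+] = √(2.38 × 10^-11 × 0.47) = 3.34 × 10^-6 M
pH = −log(3.34 × 10^-6) = 5.48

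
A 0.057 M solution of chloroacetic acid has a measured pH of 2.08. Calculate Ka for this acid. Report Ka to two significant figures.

Ka = 1.4 × 10^-3

[H+] = 10^(-2.08) = 8.32 × 10^-3 M
At equilibrium [HA] = 0.057 − 8.32 × 10^-3 = 4.87 × 10^-2 M
Ka = [H+][A-]/[HA] = (8.32 × 10^-3)² / 4.87 × 10^-2 = 1.4 × 10^-3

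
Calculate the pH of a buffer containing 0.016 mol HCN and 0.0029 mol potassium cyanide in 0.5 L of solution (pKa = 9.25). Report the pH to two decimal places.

pH = 8.51

Using pH = pKa + log([base]/[acid]) with [base]/[acid] = 0.0029/0.016:
pH = 9.25 + (-0.742) = 8.51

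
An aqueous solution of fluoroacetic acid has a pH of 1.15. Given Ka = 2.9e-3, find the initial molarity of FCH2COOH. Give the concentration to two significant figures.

[H+] = 10^(-1.15) = 7.08 × 10^-2 M = x
Ka = x²/(C₀ − x) ⇒ C₀ = x + x²/Ka
C₀ = 7.08 × 10^-2 + (7.08 × 10^-2)²/(2.9 × 10^-3) = 1.80 M

C₀ = 1.8 M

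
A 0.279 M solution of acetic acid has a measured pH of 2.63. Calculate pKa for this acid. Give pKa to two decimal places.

pKa = 4.70

[H+] = 10^(-2.63) = 2.34 × 10^-3 M
At equilibrium [HA] = 0.279 − 2.34 × 10^-3 = 2.77 × 10^-1 M
Ka = [H+][A-]/[HA] = (2.34 × 10^-3)² / 2.77 × 10^-1 = 1.98 × 10^-5
pKa = -log(1.98 × 10^-5) = 4.70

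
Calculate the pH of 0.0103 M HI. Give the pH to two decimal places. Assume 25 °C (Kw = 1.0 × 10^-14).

HI is a strong acid and dissociates completely, so [H+] = 0.0103 M.
pH = -log(0.0103) = 1.99

pH = 1.99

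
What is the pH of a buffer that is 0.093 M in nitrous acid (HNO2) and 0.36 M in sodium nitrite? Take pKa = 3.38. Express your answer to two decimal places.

pH = 3.97

pH = pKa + log([A⁻]/[HA]) = 3.38 + log(0.36/0.093)
pH = 3.38 + (+0.588) = 3.97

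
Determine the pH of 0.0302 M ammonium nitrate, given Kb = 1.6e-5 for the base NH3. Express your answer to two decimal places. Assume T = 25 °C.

NH4+ is the conjugate acid of the weak base NH3.
Ka = Kw/Kb = 1.0×10^-14 / 1.6 × 10^-5 = 6.25 × 10^-10
Ka = x²/(0.0302 − x) = 6.25 × 10^-10
Assume x ≪ 0.0302: x ≈ √(6.25 × 10^-10 × 0.0302) = 4.34 × 10^-6 M
(x/C₀ = 0.014% < 5%, so the approximation holds.)
pH = −log[H+] = −log(4.34 × 10^-6) = 5.36

pH = 5.36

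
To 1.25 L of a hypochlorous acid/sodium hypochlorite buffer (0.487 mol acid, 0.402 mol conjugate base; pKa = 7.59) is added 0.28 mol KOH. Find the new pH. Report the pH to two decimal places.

After neutralization: n(HOCl) = 0.207 mol, n(OCl-) = 0.682 mol.
Henderson–Hasselbalch with mole ratio 0.682/0.207: pH = 7.59 + (+0.518)

pH = 8.11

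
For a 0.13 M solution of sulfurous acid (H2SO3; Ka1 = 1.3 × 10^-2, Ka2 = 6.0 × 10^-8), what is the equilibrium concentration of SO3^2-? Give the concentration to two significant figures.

First ionization gives [H+] ≈ [HSO3-] = 3.51 × 10^-2 M.
Second step: Ka2 = [H+][SO3^2-]/[HSO3-] ≈ [SO3^2-] (since [H+] ≈ [HSO3-]).
So [SO3^2-] ≈ Ka2.

6.0 × 10^-8 M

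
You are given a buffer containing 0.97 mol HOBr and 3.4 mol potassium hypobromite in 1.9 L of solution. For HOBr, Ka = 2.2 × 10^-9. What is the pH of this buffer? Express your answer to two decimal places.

pKa = −log(2.2 × 10^-9) = 8.658
Henderson–Hasselbalch: pH = pKa + log([OBr-]/[HOBr]) = 8.658 + log(3.4/0.97)
pH = 8.658 + (+0.545) = 9.20

pH = 9.20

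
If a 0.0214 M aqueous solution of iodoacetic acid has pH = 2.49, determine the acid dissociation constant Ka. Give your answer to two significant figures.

Ka = 5.8 × 10^-4

[H+] = 10^(-2.49) = 3.24 × 10^-3 M
At equilibrium [HA] = 0.0214 − 3.24 × 10^-3 = 1.82 × 10^-2 M
Ka = [H+][A-]/[HA] = (3.24 × 10^-3)² / 1.82 × 10^-2 = 5.8 × 10^-4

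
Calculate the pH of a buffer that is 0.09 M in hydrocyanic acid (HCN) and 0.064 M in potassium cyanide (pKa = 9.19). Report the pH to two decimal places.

pH = 9.04

Henderson–Hasselbalch: pH = pKa + log([CN-]/[HCN]) = 9.19 + log(0.064/0.09)
pH = 9.19 + (-0.148) = 9.04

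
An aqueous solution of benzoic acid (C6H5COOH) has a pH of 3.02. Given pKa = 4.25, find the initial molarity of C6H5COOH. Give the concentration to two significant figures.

C₀ = 1.7 × 10^-2 M

[H+] = 10^(-3.02) = 9.55 × 10^-4 M = x
Ka = 10^(−4.25) = 5.62 × 10^-5
Ka = x²/(C₀ − x) ⇒ C₀ = x + x²/Ka
C₀ = 9.55 × 10^-4 + (9.55 × 10^-4)²/(5.62 × 10^-5) = 1.72 × 10^-2 M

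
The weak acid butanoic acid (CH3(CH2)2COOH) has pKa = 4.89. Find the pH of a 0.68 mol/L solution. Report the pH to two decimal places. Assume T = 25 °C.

pH = 2.53

CH3(CH2)2COOH ⇌ CH3(CH2)2COO- + H+
Ka = 10^(−4.89) = 1.29 × 10^-5
From the ICE table, Ka = [H+]²/(0.68 − [H+]) = 1.29 × 10^-5.
Since Ka ≪ C₀, [H+] ≈ √(Ka·C₀) = 2.96 × 10^-3 M.
([H+]/C₀ = 0.44% < 5%, so the approximation holds.)
pH = −log(2.96 × 10^-3) = 2.53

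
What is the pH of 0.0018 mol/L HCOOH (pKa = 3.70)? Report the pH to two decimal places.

pH = 3.29

HCOOH ⇌ HCOO- + H+
Ka = 10^(−3.70) = 2.00 × 10^-4
Let x = [H+] at equilibrium. Ka = x²/(0.0018 − x).
Here C₀/Ka ≈ 9, so the small-x approximation fails. Use the quadratic:
x = [−0.0002 + √(0.0002² + 1.44e-06)]/2 = 5.08 × 10^-4 M
pH = −log(5.08 × 10^-4) = 3.29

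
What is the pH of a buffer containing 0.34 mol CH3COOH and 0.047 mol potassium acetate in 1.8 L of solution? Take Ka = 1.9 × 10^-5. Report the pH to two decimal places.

pKa = −log(1.9 × 10^-5) = 4.721
Using pH = pKa + log([base]/[acid]) with [base]/[acid] = 0.047/0.34:
pH = 4.721 + (-0.859) = 3.86

pH = 3.86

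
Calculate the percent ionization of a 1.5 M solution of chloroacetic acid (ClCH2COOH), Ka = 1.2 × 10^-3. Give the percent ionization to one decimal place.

ClCH2COOH ⇌ ClCH2COO- + H+; let x = [H+] at equilibrium.
x ≈ √(Ka·C₀) = √(1.2 × 10^-3 × 1.5) = 4.24 × 10^-2 M
% ionization = x/C₀ × 100% = 4.24 × 10^-2/1.5 × 100% = 2.8%

2.8%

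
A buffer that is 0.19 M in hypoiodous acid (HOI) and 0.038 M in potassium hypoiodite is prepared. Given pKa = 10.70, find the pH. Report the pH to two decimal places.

Using pH = pKa + log([base]/[acid]) with [base]/[acid] = 0.038/0.19:
pH = 10.70 + (-0.699) = 10.00

pH = 10.00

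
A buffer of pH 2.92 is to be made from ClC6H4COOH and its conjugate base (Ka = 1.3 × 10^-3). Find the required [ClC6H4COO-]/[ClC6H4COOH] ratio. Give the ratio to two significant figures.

pKa = -log(1.3 × 10^-3) = 2.886
pH = pKa + log(r) ⇒ log(r) = 2.92 − 2.886 = +0.034
r = [ClC6H4COO-]/[ClC6H4COOH] = 10^(+0.034) = 1.08

ratio = 1.1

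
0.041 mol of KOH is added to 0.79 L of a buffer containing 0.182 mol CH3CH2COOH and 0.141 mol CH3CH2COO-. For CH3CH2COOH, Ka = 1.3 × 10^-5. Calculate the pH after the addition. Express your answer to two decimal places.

pH = 5.00

OH- converts CH3CH2COOH to CH3CH2COO-: CH3CH2COOH → 0.141 mol, CH3CH2COO- → 0.182 mol.
pKa = −log(1.3 × 10^-5) = 4.886
pH = pKa + log([A⁻]/[HA]) = 4.886 + log(0.182/0.141) = 4.886 +0.111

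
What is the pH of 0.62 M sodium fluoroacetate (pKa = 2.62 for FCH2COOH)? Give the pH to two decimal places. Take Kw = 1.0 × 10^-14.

FCH2COO- is the conjugate base of the weak acid FCH2COOH.
Ka = 10^(−2.62) = 2.40 × 10^-3
Kb = Kw/Ka = 1.0×10^-14 / 2.40 × 10^-3 = 4.17 × 10^-12
From the ICE table, Kb = [OH-]²/(0.62 − [OH-]) = 4.17 × 10^-12.
Since Kb ≪ C₀, [OH-] ≈ √(Kb·C₀) = 1.61 × 10^-6 M.
pOH = 5.79, so pH = 14.00 − pOH = 8.21

pH = 8.21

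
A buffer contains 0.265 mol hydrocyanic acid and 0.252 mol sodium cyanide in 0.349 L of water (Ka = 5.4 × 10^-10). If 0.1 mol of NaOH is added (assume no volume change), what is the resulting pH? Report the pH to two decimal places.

pH = 9.60

OH- converts HCN to CN-: HCN → 0.165 mol, CN- → 0.352 mol.
pKa = −log(5.4 × 10^-10) = 9.268
Henderson–Hasselbalch with mole ratio 0.352/0.165: pH = 9.268 + (+0.329)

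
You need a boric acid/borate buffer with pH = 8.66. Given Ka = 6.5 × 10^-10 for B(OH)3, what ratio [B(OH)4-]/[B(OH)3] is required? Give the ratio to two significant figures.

ratio = 0.30

pKa = -log(6.5 × 10^-10) = 9.187
pH = pKa + log(r) ⇒ log(r) = 8.66 − 9.187 = -0.527
r = [B(OH)4-]/[B(OH)3] = 10^(-0.527) = 0.297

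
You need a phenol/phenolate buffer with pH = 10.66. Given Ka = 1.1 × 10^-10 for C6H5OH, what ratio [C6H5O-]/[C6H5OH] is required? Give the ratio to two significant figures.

ratio = 5.0

pKa = -log(1.1 × 10^-10) = 9.959
pH = pKa + log(r) ⇒ log(r) = 10.66 − 9.959 = +0.701
r = [C6H5O-]/[C6H5OH] = 10^(+0.701) = 5.02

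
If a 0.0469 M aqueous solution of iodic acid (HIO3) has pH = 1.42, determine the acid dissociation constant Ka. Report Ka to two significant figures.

Ka = 1.6 × 10^-1

[H+] = 10^(-1.42) = 3.80 × 10^-2 M
At equilibrium [HA] = 0.0469 − 3.80 × 10^-2 = 8.90 × 10^-3 M
Ka = [H+][A-]/[HA] = (3.80 × 10^-2)² / 8.90 × 10^-3 = 1.6 × 10^-1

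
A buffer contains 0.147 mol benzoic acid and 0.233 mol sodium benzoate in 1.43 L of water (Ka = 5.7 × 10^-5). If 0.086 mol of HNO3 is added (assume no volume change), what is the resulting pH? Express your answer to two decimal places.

pH = 4.04

After neutralization: n(C6H5COOH) = 0.233 mol, n(C6H5COO-) = 0.147 mol.
pKa = −log(5.7 × 10^-5) = 4.244
pH = pKa + log(n_C6H5COO-/n_C6H5COOH) = 4.244 + log(0.147/0.233) = 4.244 + (-0.200)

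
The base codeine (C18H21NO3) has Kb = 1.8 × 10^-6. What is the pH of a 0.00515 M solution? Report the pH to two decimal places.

C18H21NO3 + H2O ⇌ C18H22NO3+ + OH-
Kb = [OH-]²/(0.00515 − [OH-]) = 1.8 × 10^-6
Since Kb ≪ C₀, [OH-] ≈ √(Kb·C₀) = 9.63 × 10^-5 M.
Check: 1.9% ionized — well under 5%, approximation valid.
pOH = −log(9.63 × 10^-5) = 4.02; pH = 14.00 − 4.02 = 9.98

pH = 9.98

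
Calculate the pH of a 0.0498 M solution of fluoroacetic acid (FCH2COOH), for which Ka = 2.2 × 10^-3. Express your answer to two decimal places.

FCH2COOH ⇌ FCH2COO- + H+
Ka = x²/(0.0498 − x) = 2.2 × 10^-3
The 5% rule fails; solving x² + Ka·x − Ka·C₀ = 0 exactly:
x = (−Ka + √(Ka² + 4·Ka·C₀))/2 = 9.42 × 10^-3 M
pH = −log[H+] = −log(9.42 × 10^-3) = 2.03

pH = 2.03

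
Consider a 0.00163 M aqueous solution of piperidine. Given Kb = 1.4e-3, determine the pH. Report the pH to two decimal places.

C5H10NH + H2O ⇌ C5H10NH2+ + OH-
Kb = [OH-]²/(0.00163 − [OH-]) = 1.4 × 10^-3
The 5% rule fails; solving [OH-]² + Kb·[OH-] − Kb·C₀ = 0 exactly:
[OH-] = [−0.0014 + √(0.0014² + 9.13e-06)]/2 = 9.65 × 10^-4 M
pOH = −log(9.65 × 10^-4) = 3.02; pH = 14.00 − 3.02 = 10.98

pH = 10.98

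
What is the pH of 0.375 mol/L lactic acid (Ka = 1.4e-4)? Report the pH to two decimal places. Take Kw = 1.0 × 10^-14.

CH3CH(OH)COOH ⇌ CH3CH(OH)COO- + H+
Let x = [H+] at equilibrium. Ka = x²/(0.375 − x).
Assume x ≪ 0.375: x ≈ √(1.4 × 10^-4 × 0.375) = 7.25 × 10^-3 M
pH = −log[H+] = −log(7.25 × 10^-3) = 2.14

pH = 2.14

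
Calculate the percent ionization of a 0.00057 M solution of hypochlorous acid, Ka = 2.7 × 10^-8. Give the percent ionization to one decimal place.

0.7%

HOCl ⇌ OCl- + H+; let x = [H+] at equilibrium.
x ≈ √(Ka·C₀) = √(2.7 × 10^-8 × 0.00057) = 3.92 × 10^-6 M
% ionization = x/C₀ × 100% = 3.92 × 10^-6/0.00057 × 100% = 0.7%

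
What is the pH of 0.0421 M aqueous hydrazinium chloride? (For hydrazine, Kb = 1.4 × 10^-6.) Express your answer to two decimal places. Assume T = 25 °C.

N2H5+ is the conjugate acid of the weak base N2H4.
Ka = Kw/Kb = 1.0×10^-14 / 1.4 × 10^-6 = 7.14 × 10^-9
Ka = [H+]²/(0.0421 − [H+]) = 7.14 × 10^-9
Neglecting [H+] in the denominator: [H+] = √(7.14 × 10^-9 × 0.0421) = 1.73 × 10^-5 M
Check: 0.041% ionized — well under 5%, approximation valid.
pH = −log[H+] = −log(1.73 × 10^-5) = 4.76

pH = 4.76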